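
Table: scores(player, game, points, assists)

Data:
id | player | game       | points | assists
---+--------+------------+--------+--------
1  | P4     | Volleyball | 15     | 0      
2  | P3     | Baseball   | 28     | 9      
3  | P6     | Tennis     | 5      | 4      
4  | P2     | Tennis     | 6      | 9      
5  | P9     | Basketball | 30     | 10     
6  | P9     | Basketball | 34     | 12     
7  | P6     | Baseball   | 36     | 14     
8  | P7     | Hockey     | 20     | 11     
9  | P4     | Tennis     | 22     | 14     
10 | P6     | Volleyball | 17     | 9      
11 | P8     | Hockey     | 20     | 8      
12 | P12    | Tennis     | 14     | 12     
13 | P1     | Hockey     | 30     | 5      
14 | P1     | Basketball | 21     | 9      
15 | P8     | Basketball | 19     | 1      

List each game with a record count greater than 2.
SELECT game, COUNT(*) as cnt
FROM scores
GROUP BY game
HAVING COUNT(*) > 2

Result:
  Basketball: 4
  Hockey: 3
  Tennis: 4

Note: HAVING filters groups after aggregation, WHERE filters rows before.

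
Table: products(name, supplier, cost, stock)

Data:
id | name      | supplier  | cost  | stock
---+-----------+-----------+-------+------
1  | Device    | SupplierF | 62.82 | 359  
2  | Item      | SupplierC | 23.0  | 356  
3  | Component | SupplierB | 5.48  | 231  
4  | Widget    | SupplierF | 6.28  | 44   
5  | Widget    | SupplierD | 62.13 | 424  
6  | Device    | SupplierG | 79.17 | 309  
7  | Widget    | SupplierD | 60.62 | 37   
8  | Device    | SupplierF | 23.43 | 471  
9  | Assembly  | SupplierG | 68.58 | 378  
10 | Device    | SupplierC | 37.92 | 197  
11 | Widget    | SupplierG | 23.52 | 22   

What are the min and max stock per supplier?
SELECT supplier, MIN(stock), MAX(stock)
FROM products
GROUP BY supplier

Result:
  SupplierB: min=231, max=231
  SupplierC: min=197, max=356
  SupplierD: min=37, max=424
  SupplierF: min=44, max=471
  SupplierG: min=22, max=378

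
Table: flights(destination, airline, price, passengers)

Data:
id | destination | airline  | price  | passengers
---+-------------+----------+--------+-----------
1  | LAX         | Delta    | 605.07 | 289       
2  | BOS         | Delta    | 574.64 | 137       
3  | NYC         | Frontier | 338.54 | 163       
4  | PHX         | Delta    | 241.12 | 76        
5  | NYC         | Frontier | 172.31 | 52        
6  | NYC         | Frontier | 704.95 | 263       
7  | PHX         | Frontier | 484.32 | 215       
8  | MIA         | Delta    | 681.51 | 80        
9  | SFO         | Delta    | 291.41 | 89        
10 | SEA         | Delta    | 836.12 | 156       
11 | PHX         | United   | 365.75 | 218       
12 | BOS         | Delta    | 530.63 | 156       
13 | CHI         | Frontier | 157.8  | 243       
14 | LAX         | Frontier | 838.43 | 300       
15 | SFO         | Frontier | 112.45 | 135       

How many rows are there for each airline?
SELECT airline, COUNT(*) as count
FROM flights
GROUP BY airline

Result:
  Delta: 7
  Frontier: 7
  United: 1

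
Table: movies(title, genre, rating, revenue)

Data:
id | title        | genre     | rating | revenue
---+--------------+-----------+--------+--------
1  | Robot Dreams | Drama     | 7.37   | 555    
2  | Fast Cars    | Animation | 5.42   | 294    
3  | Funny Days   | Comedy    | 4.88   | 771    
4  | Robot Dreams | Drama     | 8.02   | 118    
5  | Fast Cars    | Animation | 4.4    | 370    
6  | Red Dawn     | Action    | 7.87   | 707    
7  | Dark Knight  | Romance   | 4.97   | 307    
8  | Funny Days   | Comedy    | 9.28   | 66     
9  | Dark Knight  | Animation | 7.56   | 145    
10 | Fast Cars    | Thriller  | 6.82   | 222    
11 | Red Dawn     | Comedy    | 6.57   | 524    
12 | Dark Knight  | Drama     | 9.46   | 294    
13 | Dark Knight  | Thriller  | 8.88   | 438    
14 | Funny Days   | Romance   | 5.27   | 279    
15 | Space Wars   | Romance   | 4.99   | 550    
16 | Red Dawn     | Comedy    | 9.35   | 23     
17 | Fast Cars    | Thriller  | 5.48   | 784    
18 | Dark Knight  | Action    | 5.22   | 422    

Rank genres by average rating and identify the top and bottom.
SELECT genre, AVG(rating)
FROM movies
GROUP BY genre
ORDER BY AVG(rating)

All groups:
  Romance: 5.08
  Animation: 5.79
  Action: 6.55
  Thriller: 7.06
  Comedy: 7.52
  Drama: 8.28

Highest: Drama (8.28)
Lowest: Romance (5.08)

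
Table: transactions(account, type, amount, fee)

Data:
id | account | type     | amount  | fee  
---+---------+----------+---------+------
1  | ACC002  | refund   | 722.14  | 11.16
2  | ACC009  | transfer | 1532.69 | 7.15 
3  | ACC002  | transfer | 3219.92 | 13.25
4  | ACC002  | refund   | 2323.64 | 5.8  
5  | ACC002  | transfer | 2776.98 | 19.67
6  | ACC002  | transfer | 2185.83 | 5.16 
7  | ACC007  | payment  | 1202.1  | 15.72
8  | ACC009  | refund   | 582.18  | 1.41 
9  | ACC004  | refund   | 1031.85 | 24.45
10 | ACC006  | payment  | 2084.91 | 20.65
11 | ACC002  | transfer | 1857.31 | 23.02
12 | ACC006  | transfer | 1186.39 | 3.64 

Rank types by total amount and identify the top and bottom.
SELECT type, SUM(amount)
FROM transactions
GROUP BY type
ORDER BY SUM(amount)

All groups:
  payment: 3287.01
  refund: 4659.81
  transfer: 12759.12

Highest: transfer (12759.12)
Lowest: payment (3287.01)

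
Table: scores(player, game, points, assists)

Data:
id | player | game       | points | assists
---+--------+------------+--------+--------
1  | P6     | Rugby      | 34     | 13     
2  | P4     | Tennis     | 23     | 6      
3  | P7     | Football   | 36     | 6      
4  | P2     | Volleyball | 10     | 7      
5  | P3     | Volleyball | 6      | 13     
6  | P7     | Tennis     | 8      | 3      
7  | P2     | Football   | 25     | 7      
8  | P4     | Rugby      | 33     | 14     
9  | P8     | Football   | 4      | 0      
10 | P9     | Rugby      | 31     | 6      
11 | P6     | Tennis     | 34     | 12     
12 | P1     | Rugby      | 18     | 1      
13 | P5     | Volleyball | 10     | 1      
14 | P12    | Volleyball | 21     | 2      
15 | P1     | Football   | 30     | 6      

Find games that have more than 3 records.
SELECT game, COUNT(*) as cnt
FROM scores
GROUP BY game
HAVING COUNT(*) > 3

Result:
  Football: 4
  Rugby: 4
  Volleyball: 4

Note: HAVING filters groups after aggregation, WHERE filters rows before.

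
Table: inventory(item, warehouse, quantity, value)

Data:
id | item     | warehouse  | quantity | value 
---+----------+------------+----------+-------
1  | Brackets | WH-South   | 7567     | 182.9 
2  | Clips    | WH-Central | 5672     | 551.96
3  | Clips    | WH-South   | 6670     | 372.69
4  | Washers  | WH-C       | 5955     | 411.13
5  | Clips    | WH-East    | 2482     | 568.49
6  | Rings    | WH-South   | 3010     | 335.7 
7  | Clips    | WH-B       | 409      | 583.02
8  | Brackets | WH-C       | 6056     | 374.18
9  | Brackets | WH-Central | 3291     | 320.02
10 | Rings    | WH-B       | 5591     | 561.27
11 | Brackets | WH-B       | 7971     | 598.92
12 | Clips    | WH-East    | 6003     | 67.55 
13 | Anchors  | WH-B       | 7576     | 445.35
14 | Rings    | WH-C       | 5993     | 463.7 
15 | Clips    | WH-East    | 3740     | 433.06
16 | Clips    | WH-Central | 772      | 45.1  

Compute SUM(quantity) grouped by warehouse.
SELECT warehouse, SUM(quantity) as result
FROM inventory
GROUP BY warehouse

Result:
  WH-B: 21547
  WH-C: 18004
  WH-Central: 9735
  WH-East: 12225
  WH-South: 17247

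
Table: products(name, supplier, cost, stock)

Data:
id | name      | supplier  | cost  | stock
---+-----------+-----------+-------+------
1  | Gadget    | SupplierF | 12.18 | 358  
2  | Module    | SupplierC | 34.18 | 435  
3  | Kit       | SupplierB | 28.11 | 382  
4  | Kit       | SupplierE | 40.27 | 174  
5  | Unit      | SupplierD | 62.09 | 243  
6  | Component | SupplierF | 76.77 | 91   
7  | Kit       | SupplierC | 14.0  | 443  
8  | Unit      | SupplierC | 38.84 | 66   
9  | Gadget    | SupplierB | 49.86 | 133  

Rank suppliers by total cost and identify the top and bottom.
SELECT supplier, SUM(cost)
FROM products
GROUP BY supplier
ORDER BY SUM(cost)

All groups:
  SupplierE: 40.27
  SupplierD: 62.09
  SupplierB: 77.97
  SupplierC: 87.02
  SupplierF: 88.95

Highest: SupplierF (88.95)
Lowest: SupplierE (40.27)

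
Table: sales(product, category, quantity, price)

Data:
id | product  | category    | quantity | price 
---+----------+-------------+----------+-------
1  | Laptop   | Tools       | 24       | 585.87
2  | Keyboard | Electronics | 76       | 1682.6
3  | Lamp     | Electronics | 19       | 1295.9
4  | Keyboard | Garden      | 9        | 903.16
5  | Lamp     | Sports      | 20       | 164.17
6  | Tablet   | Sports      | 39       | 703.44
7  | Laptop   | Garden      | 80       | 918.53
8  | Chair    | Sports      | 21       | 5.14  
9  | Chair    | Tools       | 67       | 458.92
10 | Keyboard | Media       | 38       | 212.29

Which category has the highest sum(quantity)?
SELECT category, SUM(quantity) as val
FROM sales
GROUP BY category
ORDER BY val DESC
LIMIT 1

Result: Electronics with sum(quantity) = 95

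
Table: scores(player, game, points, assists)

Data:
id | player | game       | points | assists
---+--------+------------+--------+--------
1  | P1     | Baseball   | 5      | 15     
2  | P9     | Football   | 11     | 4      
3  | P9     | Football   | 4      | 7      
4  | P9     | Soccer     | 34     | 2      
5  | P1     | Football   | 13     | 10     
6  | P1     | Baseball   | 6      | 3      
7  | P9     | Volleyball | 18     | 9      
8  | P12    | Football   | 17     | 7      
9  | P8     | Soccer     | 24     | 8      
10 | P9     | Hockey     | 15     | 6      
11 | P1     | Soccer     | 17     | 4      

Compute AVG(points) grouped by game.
SELECT game, AVG(points) as result
FROM scores
GROUP BY game

Result:
  Baseball: 5.50
  Football: 11.25
  Hockey: 15.00
  Soccer: 25.00
  Volleyball: 18.00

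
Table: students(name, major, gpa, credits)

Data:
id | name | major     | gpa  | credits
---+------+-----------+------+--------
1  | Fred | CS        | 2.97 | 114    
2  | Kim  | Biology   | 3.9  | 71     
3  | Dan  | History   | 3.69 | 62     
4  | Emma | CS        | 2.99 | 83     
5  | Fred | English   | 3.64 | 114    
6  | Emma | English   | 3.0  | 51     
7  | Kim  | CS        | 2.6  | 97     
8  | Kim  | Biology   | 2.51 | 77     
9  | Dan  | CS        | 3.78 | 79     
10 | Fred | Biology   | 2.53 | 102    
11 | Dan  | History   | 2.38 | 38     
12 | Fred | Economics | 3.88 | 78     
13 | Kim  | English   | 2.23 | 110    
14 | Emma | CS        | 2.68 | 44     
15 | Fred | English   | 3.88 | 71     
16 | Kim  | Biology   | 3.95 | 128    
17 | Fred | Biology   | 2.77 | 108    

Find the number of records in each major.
SELECT major, COUNT(*) as count
FROM students
GROUP BY major

Result:
  Biology: 5
  CS: 5
  Economics: 1
  English: 4
  History: 2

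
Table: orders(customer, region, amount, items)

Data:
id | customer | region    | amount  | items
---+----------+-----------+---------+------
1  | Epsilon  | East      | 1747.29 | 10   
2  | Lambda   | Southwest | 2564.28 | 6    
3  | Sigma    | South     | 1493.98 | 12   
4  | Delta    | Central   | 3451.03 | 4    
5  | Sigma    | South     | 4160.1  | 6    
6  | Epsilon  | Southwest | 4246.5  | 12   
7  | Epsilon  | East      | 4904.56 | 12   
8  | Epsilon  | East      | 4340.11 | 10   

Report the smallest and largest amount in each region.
SELECT region, MIN(amount), MAX(amount)
FROM orders
GROUP BY region

Result:
  Central: min=3451.03, max=3451.03
  East: min=1747.29, max=4904.56
  South: min=1493.98, max=4160.10
  Southwest: min=2564.28, max=4246.50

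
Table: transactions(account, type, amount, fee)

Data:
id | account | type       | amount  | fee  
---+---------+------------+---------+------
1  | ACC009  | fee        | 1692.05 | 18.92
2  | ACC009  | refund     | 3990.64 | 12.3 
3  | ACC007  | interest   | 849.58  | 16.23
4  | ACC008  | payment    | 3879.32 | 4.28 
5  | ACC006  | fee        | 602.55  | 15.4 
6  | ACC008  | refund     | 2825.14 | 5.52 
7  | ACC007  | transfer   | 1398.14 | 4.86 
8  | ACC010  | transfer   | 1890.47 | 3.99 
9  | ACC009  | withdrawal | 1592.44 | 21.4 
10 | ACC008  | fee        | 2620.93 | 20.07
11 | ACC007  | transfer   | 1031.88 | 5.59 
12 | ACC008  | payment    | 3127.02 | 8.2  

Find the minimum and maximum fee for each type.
SELECT type, MIN(fee), MAX(fee)
FROM transactions
GROUP BY type

Result:
  fee: min=15.40, max=20.07
  interest: min=16.23, max=16.23
  payment: min=4.28, max=8.20
  refund: min=5.52, max=12.30
  transfer: min=3.99, max=5.59
  withdrawal: min=21.40, max=21.40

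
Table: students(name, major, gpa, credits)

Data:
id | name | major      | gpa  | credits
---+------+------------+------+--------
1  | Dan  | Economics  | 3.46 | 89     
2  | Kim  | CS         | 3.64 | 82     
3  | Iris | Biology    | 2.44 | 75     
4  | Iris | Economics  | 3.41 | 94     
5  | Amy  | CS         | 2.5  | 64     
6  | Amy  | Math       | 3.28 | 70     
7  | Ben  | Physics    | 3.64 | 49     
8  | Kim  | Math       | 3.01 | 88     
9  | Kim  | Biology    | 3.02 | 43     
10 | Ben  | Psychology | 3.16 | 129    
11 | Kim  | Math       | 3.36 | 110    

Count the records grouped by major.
SELECT major, COUNT(*) as count
FROM students
GROUP BY major

Result:
  Biology: 2
  CS: 2
  Economics: 2
  Math: 3
  Physics: 1
  Psychology: 1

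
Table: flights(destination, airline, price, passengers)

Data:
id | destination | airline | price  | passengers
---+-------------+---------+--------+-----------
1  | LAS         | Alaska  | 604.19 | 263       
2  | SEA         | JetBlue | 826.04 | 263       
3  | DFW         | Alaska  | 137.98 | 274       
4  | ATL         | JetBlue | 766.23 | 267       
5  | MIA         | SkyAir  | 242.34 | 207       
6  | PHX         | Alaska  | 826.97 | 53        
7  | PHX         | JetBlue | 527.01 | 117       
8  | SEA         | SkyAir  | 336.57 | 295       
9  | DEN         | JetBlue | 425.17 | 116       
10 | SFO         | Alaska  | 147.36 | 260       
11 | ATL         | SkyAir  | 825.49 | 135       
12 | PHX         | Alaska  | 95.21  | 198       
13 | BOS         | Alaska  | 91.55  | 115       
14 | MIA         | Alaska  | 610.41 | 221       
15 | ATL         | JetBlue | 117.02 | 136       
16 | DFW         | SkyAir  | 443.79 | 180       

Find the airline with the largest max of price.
SELECT airline, MAX(price) as val
FROM flights
GROUP BY airline
ORDER BY val DESC
LIMIT 1

Result: Alaska with max(price) = 826.97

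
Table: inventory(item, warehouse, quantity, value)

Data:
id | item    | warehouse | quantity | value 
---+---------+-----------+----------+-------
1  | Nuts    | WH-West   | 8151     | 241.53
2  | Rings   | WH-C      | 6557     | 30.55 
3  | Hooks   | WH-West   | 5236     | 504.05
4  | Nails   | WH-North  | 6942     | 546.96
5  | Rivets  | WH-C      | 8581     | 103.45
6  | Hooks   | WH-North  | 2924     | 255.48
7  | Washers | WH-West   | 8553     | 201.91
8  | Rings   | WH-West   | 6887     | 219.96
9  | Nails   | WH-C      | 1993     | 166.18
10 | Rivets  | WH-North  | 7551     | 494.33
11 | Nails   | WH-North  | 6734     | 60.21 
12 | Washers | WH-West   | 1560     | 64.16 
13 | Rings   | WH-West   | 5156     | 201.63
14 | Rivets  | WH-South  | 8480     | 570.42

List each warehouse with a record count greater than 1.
SELECT warehouse, COUNT(*) as cnt
FROM inventory
GROUP BY warehouse
HAVING COUNT(*) > 1

Result:
  WH-C: 3
  WH-North: 4
  WH-West: 6

Note: HAVING filters groups after aggregation, WHERE filters rows before.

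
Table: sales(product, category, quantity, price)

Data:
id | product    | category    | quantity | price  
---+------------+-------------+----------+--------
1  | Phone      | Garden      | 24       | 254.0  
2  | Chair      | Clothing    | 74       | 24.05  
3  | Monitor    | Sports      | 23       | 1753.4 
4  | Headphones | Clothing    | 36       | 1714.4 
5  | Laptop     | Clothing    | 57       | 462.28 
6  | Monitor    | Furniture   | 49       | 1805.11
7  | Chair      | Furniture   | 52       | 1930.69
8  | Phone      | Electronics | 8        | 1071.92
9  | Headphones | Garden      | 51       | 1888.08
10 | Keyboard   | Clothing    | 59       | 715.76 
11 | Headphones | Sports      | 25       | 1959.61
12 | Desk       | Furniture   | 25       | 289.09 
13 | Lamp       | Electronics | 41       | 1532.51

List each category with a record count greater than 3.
SELECT category, COUNT(*) as cnt
FROM sales
GROUP BY category
HAVING COUNT(*) > 3

Result:
  Clothing: 4

Note: HAVING filters groups after aggregation, WHERE filters rows before.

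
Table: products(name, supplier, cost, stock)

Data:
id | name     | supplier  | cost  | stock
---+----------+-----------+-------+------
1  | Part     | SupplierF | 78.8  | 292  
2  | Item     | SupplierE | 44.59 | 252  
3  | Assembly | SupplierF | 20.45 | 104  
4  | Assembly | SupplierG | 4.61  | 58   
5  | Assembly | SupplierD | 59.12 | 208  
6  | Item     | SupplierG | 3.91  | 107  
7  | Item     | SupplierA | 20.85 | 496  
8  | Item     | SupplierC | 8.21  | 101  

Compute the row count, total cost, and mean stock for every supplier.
SELECT supplier,
       COUNT(*) as cnt,
       SUM(cost) as total_cost,
       AVG(stock) as avg_stock
FROM products
GROUP BY supplier

Result:
  SupplierA: 1 records, 20.85 total cost, 496.00 avg stock
  SupplierC: 1 records, 8.21 total cost, 101.00 avg stock
  SupplierD: 1 records, 59.12 total cost, 208.00 avg stock
  SupplierE: 1 records, 44.59 total cost, 252.00 avg stock
  SupplierF: 2 records, 99.25 total cost, 198.00 avg stock
  SupplierG: 2 records, 8.52 total cost, 82.50 avg stock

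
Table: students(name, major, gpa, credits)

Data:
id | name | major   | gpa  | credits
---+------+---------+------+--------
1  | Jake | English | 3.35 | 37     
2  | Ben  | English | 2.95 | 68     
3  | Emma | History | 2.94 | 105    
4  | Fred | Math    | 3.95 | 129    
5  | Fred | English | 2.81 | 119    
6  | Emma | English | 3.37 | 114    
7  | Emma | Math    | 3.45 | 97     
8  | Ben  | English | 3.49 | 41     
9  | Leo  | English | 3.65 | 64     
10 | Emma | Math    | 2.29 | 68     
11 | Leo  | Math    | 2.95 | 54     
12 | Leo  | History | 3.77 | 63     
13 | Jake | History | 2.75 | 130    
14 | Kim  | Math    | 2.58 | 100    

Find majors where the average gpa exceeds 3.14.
SELECT major, AVG(gpa)
FROM students
GROUP BY major
HAVING AVG(gpa) > 3.14

Result:
  English: avg=3.27
  History: avg=3.15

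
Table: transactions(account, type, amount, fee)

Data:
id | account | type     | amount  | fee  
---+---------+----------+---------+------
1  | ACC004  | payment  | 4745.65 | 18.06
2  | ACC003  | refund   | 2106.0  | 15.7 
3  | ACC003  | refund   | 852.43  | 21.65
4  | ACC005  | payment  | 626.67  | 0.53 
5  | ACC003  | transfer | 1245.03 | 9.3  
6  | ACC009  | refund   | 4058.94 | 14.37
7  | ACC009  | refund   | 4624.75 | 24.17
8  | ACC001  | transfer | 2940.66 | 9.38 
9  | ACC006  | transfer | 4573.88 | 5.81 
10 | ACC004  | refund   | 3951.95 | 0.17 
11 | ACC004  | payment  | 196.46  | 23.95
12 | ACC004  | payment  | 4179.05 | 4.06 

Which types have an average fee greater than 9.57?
SELECT type, AVG(fee)
FROM transactions
GROUP BY type
HAVING AVG(fee) > 9.57

Result:
  payment: avg=11.65
  refund: avg=15.21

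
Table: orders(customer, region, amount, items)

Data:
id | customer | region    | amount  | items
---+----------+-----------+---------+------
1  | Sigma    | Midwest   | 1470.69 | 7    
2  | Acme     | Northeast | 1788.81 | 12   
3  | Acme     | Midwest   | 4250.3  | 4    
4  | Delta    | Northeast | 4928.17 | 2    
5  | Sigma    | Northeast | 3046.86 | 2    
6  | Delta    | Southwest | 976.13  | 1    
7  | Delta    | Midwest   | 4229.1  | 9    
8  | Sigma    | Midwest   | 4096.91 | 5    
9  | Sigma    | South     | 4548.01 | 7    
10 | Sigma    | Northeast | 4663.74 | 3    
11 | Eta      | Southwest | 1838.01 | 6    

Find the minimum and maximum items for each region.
SELECT region, MIN(items), MAX(items)
FROM orders
GROUP BY region

Result:
  Midwest: min=4, max=9
  Northeast: min=2, max=12
  South: min=7, max=7
  Southwest: min=1, max=6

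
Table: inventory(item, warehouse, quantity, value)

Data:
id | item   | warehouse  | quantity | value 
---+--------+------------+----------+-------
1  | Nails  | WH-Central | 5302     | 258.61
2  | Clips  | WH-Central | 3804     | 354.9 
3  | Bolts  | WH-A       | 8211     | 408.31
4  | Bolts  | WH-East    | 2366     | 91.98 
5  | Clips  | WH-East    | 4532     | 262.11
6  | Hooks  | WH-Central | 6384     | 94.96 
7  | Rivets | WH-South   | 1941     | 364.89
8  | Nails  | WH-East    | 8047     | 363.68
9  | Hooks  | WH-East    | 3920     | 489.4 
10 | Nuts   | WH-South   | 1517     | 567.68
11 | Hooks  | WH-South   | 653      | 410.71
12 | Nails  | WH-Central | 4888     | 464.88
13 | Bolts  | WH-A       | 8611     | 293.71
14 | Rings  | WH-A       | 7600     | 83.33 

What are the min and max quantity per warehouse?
SELECT warehouse, MIN(quantity), MAX(quantity)
FROM inventory
GROUP BY warehouse

Result:
  WH-A: min=7600, max=8611
  WH-Central: min=3804, max=6384
  WH-East: min=2366, max=8047
  WH-South: min=653, max=1941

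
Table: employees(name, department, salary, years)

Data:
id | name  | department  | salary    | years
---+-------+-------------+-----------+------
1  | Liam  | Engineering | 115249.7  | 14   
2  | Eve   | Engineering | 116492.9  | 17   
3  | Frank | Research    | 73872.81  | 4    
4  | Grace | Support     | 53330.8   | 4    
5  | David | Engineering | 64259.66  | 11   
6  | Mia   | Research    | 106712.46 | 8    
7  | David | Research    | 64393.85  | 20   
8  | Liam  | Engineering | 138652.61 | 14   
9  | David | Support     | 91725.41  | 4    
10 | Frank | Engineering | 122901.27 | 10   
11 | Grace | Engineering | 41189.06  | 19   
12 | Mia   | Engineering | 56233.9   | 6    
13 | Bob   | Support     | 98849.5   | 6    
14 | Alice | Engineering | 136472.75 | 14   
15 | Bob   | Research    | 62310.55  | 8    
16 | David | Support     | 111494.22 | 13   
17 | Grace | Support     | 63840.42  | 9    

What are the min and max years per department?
SELECT department, MIN(years), MAX(years)
FROM employees
GROUP BY department

Result:
  Engineering: min=6, max=19
  Research: min=4, max=20
  Support: min=4, max=13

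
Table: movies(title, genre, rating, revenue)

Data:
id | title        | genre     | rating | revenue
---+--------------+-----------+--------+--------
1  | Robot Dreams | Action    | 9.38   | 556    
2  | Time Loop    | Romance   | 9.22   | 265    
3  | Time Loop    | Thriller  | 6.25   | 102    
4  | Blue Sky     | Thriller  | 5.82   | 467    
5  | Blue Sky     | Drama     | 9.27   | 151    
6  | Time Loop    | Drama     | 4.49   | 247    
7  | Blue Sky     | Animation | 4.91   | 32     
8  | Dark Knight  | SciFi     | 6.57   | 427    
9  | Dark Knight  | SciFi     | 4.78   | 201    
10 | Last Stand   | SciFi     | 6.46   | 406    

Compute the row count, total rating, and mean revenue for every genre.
SELECT genre,
       COUNT(*) as cnt,
       SUM(rating) as total_rating,
       AVG(revenue) as avg_revenue
FROM movies
GROUP BY genre

Result:
  Action: 1 records, 9.38 total rating, 556.00 avg revenue
  Animation: 1 records, 4.91 total rating, 32.00 avg revenue
  Drama: 2 records, 13.76 total rating, 199.00 avg revenue
  Romance: 1 records, 9.22 total rating, 265.00 avg revenue
  SciFi: 3 records, 17.81 total rating, 344.67 avg revenue
  Thriller: 2 records, 12.07 total rating, 284.50 avg revenue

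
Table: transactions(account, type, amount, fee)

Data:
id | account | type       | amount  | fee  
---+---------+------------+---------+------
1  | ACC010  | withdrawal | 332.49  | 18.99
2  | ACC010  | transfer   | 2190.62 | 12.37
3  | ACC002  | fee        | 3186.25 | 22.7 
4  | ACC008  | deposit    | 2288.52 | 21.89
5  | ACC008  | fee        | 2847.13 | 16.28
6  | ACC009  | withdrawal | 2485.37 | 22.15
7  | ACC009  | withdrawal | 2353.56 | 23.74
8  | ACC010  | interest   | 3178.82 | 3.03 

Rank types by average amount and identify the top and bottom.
SELECT type, AVG(amount)
FROM transactions
GROUP BY type
ORDER BY AVG(amount)

All groups:
  withdrawal: 1723.81
  transfer: 2190.62
  deposit: 2288.52
  fee: 3016.69
  interest: 3178.82

Highest: interest (3178.82)
Lowest: withdrawal (1723.81)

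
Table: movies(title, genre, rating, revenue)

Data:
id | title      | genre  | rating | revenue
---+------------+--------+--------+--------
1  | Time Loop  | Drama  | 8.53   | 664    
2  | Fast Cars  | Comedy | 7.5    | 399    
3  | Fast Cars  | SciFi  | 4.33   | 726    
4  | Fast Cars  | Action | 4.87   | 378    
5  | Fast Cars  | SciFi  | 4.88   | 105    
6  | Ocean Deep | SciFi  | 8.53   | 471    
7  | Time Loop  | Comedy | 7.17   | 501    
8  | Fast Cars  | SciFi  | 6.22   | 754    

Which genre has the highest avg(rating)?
SELECT genre, AVG(rating) as val
FROM movies
GROUP BY genre
ORDER BY val DESC
LIMIT 1

Result: Drama with avg(rating) = 8.53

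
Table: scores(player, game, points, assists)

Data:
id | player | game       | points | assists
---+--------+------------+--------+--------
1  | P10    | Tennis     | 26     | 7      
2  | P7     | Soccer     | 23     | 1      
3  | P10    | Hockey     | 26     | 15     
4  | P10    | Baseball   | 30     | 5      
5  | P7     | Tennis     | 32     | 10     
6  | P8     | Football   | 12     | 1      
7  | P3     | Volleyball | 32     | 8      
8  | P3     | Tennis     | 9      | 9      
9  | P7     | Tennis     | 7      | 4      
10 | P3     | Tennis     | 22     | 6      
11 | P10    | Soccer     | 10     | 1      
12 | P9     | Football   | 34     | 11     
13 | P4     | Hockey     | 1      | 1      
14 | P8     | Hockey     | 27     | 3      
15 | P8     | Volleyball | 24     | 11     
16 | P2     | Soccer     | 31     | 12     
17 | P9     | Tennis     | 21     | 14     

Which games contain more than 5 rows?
SELECT game, COUNT(*) as cnt
FROM scores
GROUP BY game
HAVING COUNT(*) > 5

Result:
  Tennis: 6

Note: HAVING filters groups after aggregation, WHERE filters rows before.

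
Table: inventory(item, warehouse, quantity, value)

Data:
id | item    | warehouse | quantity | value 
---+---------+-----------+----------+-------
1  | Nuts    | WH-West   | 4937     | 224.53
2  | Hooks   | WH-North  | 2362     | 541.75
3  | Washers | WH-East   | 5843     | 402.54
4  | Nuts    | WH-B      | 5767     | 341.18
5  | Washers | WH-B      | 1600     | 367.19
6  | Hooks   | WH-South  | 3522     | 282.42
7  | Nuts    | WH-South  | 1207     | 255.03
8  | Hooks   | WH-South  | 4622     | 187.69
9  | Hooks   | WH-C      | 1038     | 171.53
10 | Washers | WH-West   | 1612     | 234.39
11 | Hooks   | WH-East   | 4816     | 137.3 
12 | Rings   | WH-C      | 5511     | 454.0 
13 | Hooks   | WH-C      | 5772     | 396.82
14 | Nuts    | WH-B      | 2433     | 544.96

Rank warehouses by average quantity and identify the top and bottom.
SELECT warehouse, AVG(quantity)
FROM inventory
GROUP BY warehouse
ORDER BY AVG(quantity)

All groups:
  WH-North: 2362.00
  WH-South: 3117.00
  WH-B: 3266.67
  WH-West: 3274.50
  WH-C: 4107.00
  WH-East: 5329.50

Highest: WH-East (5329.50)
Lowest: WH-North (2362.00)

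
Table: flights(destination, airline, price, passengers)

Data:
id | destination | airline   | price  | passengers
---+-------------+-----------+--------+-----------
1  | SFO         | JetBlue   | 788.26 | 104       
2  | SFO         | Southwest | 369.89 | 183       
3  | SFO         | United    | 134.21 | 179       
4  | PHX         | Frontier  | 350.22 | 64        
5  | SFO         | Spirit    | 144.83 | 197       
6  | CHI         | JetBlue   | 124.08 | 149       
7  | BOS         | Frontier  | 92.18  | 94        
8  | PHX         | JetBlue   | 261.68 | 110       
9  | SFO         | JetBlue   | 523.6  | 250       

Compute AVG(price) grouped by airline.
SELECT airline, AVG(price) as result
FROM flights
GROUP BY airline

Result:
  Frontier: 221.20
  JetBlue: 424.41
  Southwest: 369.89
  Spirit: 144.83
  United: 134.21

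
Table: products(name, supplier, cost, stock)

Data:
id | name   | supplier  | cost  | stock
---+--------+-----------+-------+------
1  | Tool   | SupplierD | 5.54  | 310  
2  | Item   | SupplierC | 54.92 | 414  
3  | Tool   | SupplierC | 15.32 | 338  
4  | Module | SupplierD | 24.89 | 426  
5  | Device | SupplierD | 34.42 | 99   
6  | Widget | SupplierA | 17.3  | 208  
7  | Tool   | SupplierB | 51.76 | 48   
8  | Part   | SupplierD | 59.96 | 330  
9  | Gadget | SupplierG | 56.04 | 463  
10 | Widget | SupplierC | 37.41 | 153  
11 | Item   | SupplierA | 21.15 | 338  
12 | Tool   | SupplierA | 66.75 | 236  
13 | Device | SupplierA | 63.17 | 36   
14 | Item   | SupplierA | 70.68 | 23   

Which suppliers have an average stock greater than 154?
SELECT supplier, AVG(stock)
FROM products
GROUP BY supplier
HAVING AVG(stock) > 154

Result:
  SupplierA: avg=168.20
  SupplierC: avg=301.67
  SupplierD: avg=291.25
  SupplierG: avg=463.00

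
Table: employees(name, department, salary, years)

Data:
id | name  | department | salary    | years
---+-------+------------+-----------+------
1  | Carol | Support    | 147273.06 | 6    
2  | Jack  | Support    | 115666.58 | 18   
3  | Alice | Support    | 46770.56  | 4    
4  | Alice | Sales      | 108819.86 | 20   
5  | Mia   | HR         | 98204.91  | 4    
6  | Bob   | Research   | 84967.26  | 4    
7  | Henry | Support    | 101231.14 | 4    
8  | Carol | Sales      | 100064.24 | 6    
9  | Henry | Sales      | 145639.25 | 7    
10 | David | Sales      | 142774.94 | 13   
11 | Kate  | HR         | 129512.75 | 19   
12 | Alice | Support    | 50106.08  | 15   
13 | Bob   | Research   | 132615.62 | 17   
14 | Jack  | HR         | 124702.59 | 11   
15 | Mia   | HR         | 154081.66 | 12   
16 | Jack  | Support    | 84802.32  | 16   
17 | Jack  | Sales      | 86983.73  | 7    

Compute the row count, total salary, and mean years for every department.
SELECT department,
       COUNT(*) as cnt,
       SUM(salary) as total_salary,
       AVG(years) as avg_years
FROM employees
GROUP BY department

Result:
  HR: 4 records, 506501.91 total salary, 11.50 avg years
  Research: 2 records, 217582.88 total salary, 10.50 avg years
  Sales: 5 records, 584282.02 total salary, 10.60 avg years
  Support: 6 records, 545849.74 total salary, 10.50 avg years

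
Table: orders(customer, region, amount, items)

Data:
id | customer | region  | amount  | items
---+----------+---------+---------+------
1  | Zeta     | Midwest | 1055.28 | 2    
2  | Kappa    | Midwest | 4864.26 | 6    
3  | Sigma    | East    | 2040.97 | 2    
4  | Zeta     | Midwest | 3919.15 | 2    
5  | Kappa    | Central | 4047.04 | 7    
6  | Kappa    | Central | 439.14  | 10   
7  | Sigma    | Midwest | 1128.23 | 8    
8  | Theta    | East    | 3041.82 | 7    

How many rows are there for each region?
SELECT region, COUNT(*) as count
FROM orders
GROUP BY region

Result:
  Central: 2
  East: 2
  Midwest: 4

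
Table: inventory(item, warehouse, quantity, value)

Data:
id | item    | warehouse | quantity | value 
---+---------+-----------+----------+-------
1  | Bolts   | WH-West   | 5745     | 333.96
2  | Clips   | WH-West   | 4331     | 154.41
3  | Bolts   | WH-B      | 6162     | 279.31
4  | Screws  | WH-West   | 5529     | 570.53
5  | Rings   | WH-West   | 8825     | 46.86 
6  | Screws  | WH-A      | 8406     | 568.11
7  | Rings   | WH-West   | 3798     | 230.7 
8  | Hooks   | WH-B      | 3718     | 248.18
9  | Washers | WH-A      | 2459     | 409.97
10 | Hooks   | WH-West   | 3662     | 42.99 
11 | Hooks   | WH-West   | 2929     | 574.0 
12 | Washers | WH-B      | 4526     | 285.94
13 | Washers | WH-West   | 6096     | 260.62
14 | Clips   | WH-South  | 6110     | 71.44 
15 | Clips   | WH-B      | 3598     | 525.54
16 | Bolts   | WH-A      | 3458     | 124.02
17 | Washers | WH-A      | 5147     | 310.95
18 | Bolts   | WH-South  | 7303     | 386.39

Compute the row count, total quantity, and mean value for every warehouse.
SELECT warehouse,
       COUNT(*) as cnt,
       SUM(quantity) as total_quantity,
       AVG(value) as avg_value
FROM inventory
GROUP BY warehouse

Result:
  WH-A: 4 records, 19470 total quantity, 353.26 avg value
  WH-B: 4 records, 18004 total quantity, 334.74 avg value
  WH-South: 2 records, 13413 total quantity, 228.92 avg value
  WH-West: 8 records, 40915 total quantity, 276.76 avg value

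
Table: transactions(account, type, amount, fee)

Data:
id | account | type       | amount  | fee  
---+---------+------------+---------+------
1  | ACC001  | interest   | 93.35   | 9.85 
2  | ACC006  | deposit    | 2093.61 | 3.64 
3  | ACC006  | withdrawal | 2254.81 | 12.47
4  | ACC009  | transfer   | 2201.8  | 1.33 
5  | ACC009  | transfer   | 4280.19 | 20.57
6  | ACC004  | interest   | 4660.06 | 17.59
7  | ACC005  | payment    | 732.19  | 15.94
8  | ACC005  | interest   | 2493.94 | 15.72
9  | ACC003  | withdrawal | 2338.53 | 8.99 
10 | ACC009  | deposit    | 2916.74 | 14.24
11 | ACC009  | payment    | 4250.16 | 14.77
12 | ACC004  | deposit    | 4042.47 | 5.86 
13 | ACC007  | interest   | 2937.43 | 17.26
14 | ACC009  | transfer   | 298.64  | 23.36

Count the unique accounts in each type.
SELECT type, COUNT(DISTINCT account)
FROM transactions
GROUP BY type

Result:
  deposit: 3 distinct
  interest: 4 distinct
  payment: 2 distinct
  transfer: 1 distinct
  withdrawal: 2 distinct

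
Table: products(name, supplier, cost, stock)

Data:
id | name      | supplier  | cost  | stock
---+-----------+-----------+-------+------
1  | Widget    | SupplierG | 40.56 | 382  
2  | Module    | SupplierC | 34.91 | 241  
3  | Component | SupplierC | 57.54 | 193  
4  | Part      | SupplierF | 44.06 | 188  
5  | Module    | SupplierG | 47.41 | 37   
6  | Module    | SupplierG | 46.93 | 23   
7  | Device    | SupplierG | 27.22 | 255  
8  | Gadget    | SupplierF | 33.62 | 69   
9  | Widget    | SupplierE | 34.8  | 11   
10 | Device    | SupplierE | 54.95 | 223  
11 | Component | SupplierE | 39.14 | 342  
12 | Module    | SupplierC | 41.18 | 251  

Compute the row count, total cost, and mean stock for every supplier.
SELECT supplier,
       COUNT(*) as cnt,
       SUM(cost) as total_cost,
       AVG(stock) as avg_stock
FROM products
GROUP BY supplier

Result:
  SupplierC: 3 records, 133.63 total cost, 228.33 avg stock
  SupplierE: 3 records, 128.89 total cost, 192.00 avg stock
  SupplierF: 2 records, 77.68 total cost, 128.50 avg stock
  SupplierG: 4 records, 162.12 total cost, 174.25 avg stock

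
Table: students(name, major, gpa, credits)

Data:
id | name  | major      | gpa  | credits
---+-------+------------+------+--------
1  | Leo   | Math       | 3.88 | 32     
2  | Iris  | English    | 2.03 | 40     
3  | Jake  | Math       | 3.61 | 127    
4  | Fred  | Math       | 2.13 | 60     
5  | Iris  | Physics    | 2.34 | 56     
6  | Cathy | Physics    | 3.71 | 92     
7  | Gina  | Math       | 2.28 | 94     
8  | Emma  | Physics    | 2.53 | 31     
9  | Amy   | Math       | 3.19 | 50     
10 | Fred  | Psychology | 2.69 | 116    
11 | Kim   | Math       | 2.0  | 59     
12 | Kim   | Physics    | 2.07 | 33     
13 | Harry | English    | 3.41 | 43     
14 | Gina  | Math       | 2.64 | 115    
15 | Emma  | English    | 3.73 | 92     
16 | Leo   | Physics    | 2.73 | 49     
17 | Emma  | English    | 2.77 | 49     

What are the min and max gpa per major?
SELECT major, MIN(gpa), MAX(gpa)
FROM students
GROUP BY major

Result:
  English: min=2.03, max=3.73
  Math: min=2.00, max=3.88
  Physics: min=2.07, max=3.71
  Psychology: min=2.69, max=2.69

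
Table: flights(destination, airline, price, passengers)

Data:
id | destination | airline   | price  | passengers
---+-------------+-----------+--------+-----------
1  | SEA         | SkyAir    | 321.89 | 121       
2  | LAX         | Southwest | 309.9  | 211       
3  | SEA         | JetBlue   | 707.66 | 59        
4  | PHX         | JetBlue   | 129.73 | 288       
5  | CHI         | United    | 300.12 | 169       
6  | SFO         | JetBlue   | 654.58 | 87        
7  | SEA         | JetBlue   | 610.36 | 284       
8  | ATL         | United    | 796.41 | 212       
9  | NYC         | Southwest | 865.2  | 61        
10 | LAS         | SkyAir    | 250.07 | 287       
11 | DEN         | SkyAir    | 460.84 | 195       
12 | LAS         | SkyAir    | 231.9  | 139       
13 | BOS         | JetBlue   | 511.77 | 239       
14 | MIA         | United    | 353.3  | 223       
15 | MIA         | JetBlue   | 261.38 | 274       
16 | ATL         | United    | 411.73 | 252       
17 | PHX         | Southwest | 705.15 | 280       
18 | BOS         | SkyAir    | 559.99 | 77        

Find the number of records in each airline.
SELECT airline, COUNT(*) as count
FROM flights
GROUP BY airline

Result:
  JetBlue: 6
  SkyAir: 5
  Southwest: 3
  United: 4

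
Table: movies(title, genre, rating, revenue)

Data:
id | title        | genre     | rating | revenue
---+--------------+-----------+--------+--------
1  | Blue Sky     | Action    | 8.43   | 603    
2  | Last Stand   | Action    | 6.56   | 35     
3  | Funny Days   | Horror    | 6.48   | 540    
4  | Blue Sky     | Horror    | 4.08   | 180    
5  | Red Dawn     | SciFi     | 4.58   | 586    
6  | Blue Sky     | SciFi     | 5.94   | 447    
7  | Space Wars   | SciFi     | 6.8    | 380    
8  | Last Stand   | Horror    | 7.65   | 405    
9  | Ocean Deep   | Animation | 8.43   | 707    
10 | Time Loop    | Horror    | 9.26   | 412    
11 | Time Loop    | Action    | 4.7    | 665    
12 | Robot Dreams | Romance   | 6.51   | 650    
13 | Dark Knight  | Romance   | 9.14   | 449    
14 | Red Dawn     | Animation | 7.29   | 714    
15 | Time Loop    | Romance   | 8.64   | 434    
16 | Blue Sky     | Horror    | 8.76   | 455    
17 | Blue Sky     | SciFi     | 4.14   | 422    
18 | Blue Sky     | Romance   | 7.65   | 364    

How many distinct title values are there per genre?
SELECT genre, COUNT(DISTINCT title)
FROM movies
GROUP BY genre

Result:
  Action: 3 distinct
  Animation: 2 distinct
  Horror: 4 distinct
  Romance: 4 distinct
  SciFi: 3 distinct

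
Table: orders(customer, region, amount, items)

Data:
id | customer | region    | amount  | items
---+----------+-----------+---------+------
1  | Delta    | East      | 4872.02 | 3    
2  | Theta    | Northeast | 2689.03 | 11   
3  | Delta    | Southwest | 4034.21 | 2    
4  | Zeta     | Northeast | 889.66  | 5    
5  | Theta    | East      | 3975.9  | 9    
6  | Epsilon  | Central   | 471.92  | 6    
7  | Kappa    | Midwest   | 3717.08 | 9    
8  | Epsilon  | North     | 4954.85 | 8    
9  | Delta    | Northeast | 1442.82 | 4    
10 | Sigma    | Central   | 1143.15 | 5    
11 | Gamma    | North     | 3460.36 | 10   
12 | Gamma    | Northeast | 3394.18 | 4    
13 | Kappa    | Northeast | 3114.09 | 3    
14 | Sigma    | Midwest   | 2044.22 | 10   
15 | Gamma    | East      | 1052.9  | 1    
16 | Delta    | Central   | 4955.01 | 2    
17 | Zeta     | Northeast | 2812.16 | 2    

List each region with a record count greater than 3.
SELECT region, COUNT(*) as cnt
FROM orders
GROUP BY region
HAVING COUNT(*) > 3

Result:
  Northeast: 6

Note: HAVING filters groups after aggregation, WHERE filters rows before.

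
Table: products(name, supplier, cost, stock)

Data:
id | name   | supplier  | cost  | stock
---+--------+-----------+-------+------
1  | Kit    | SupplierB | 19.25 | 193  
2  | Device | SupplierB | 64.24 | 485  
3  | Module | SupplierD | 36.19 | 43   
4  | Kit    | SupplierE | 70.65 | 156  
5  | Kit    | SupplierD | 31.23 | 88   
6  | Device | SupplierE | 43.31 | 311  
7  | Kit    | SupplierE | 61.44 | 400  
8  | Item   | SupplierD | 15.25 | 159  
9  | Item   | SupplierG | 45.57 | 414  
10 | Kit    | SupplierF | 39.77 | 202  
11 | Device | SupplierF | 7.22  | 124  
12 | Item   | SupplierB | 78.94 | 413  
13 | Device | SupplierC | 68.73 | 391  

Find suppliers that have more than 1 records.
SELECT supplier, COUNT(*) as cnt
FROM products
GROUP BY supplier
HAVING COUNT(*) > 1

Result:
  SupplierB: 3
  SupplierD: 3
  SupplierE: 3
  SupplierF: 2

Note: HAVING filters groups after aggregation, WHERE filters rows before.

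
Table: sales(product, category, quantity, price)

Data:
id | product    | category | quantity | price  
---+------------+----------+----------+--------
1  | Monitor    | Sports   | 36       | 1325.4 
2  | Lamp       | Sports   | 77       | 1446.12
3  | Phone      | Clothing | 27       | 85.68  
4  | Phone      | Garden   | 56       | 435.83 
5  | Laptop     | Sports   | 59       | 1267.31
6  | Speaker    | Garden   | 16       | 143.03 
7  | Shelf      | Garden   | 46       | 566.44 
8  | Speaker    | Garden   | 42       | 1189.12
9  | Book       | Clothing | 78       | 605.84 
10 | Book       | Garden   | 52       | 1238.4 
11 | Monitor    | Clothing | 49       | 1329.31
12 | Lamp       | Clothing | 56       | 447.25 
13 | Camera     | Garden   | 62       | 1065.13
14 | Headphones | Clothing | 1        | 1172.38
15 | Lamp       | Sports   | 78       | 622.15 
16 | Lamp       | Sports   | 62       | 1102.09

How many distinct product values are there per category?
SELECT category, COUNT(DISTINCT product)
FROM sales
GROUP BY category

Result:
  Clothing: 5 distinct
  Garden: 5 distinct
  Sports: 3 distinct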